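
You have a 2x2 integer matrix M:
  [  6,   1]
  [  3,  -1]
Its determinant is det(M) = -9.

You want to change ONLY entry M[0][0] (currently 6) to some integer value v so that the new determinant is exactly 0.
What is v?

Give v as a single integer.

Answer: -3

Derivation:
det is linear in entry M[0][0]: det = old_det + (v - 6) * C_00
Cofactor C_00 = -1
Want det = 0: -9 + (v - 6) * -1 = 0
  (v - 6) = 9 / -1 = -9
  v = 6 + (-9) = -3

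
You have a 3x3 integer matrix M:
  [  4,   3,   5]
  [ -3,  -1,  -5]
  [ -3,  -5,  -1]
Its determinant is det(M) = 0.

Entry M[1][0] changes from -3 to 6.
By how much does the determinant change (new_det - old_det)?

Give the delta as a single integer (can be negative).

Answer: -198

Derivation:
Cofactor C_10 = -22
Entry delta = 6 - -3 = 9
Det delta = entry_delta * cofactor = 9 * -22 = -198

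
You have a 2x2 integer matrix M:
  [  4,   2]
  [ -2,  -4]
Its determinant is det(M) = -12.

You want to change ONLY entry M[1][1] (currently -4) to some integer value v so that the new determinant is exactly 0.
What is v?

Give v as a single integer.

det is linear in entry M[1][1]: det = old_det + (v - -4) * C_11
Cofactor C_11 = 4
Want det = 0: -12 + (v - -4) * 4 = 0
  (v - -4) = 12 / 4 = 3
  v = -4 + (3) = -1

Answer: -1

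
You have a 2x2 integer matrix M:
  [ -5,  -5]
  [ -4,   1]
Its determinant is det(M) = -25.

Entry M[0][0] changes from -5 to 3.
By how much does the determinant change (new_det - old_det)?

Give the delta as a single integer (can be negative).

Answer: 8

Derivation:
Cofactor C_00 = 1
Entry delta = 3 - -5 = 8
Det delta = entry_delta * cofactor = 8 * 1 = 8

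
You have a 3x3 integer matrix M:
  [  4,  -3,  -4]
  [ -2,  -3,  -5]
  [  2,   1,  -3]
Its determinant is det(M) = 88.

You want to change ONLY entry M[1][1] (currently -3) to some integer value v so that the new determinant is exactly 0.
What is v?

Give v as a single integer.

det is linear in entry M[1][1]: det = old_det + (v - -3) * C_11
Cofactor C_11 = -4
Want det = 0: 88 + (v - -3) * -4 = 0
  (v - -3) = -88 / -4 = 22
  v = -3 + (22) = 19

Answer: 19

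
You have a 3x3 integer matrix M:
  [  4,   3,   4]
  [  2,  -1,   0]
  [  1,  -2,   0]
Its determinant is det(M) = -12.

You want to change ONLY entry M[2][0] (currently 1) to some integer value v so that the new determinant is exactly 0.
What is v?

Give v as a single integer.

Answer: 4

Derivation:
det is linear in entry M[2][0]: det = old_det + (v - 1) * C_20
Cofactor C_20 = 4
Want det = 0: -12 + (v - 1) * 4 = 0
  (v - 1) = 12 / 4 = 3
  v = 1 + (3) = 4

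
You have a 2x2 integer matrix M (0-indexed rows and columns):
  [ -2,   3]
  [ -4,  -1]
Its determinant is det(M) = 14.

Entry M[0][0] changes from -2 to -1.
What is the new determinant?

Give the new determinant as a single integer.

det is linear in row 0: changing M[0][0] by delta changes det by delta * cofactor(0,0).
Cofactor C_00 = (-1)^(0+0) * minor(0,0) = -1
Entry delta = -1 - -2 = 1
Det delta = 1 * -1 = -1
New det = 14 + -1 = 13

Answer: 13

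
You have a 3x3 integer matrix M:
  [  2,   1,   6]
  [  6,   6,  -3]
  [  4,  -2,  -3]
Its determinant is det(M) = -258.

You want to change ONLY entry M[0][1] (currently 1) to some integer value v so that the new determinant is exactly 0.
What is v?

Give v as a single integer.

det is linear in entry M[0][1]: det = old_det + (v - 1) * C_01
Cofactor C_01 = 6
Want det = 0: -258 + (v - 1) * 6 = 0
  (v - 1) = 258 / 6 = 43
  v = 1 + (43) = 44

Answer: 44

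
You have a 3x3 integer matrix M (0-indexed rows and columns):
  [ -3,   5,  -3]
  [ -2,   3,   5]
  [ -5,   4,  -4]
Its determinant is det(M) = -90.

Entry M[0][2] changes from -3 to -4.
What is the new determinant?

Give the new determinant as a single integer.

Answer: -97

Derivation:
det is linear in row 0: changing M[0][2] by delta changes det by delta * cofactor(0,2).
Cofactor C_02 = (-1)^(0+2) * minor(0,2) = 7
Entry delta = -4 - -3 = -1
Det delta = -1 * 7 = -7
New det = -90 + -7 = -97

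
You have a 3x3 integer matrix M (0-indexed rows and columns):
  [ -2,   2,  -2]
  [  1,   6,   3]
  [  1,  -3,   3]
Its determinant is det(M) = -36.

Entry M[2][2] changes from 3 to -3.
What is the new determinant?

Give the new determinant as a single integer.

det is linear in row 2: changing M[2][2] by delta changes det by delta * cofactor(2,2).
Cofactor C_22 = (-1)^(2+2) * minor(2,2) = -14
Entry delta = -3 - 3 = -6
Det delta = -6 * -14 = 84
New det = -36 + 84 = 48

Answer: 48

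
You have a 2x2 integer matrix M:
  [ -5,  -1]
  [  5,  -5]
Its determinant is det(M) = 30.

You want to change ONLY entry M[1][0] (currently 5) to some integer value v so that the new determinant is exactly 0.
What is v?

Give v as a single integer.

Answer: -25

Derivation:
det is linear in entry M[1][0]: det = old_det + (v - 5) * C_10
Cofactor C_10 = 1
Want det = 0: 30 + (v - 5) * 1 = 0
  (v - 5) = -30 / 1 = -30
  v = 5 + (-30) = -25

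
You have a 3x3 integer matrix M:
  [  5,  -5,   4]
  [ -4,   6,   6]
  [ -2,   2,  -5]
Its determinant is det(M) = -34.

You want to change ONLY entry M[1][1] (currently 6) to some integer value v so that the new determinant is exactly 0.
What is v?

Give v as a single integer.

Answer: 4

Derivation:
det is linear in entry M[1][1]: det = old_det + (v - 6) * C_11
Cofactor C_11 = -17
Want det = 0: -34 + (v - 6) * -17 = 0
  (v - 6) = 34 / -17 = -2
  v = 6 + (-2) = 4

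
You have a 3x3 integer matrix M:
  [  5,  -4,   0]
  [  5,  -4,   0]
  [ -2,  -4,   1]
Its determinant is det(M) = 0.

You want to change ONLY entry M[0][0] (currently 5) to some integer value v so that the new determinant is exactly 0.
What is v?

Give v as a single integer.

Answer: 5

Derivation:
det is linear in entry M[0][0]: det = old_det + (v - 5) * C_00
Cofactor C_00 = -4
Want det = 0: 0 + (v - 5) * -4 = 0
  (v - 5) = 0 / -4 = 0
  v = 5 + (0) = 5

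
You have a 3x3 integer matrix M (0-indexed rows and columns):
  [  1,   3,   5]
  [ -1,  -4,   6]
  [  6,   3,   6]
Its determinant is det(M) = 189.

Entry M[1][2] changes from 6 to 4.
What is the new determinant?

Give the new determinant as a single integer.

det is linear in row 1: changing M[1][2] by delta changes det by delta * cofactor(1,2).
Cofactor C_12 = (-1)^(1+2) * minor(1,2) = 15
Entry delta = 4 - 6 = -2
Det delta = -2 * 15 = -30
New det = 189 + -30 = 159

Answer: 159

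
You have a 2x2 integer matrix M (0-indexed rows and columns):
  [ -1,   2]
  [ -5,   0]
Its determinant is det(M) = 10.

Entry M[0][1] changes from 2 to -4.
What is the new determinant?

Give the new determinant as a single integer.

Answer: -20

Derivation:
det is linear in row 0: changing M[0][1] by delta changes det by delta * cofactor(0,1).
Cofactor C_01 = (-1)^(0+1) * minor(0,1) = 5
Entry delta = -4 - 2 = -6
Det delta = -6 * 5 = -30
New det = 10 + -30 = -20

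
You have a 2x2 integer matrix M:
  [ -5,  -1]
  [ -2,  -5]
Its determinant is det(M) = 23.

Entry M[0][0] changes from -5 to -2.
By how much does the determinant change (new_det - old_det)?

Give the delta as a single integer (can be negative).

Answer: -15

Derivation:
Cofactor C_00 = -5
Entry delta = -2 - -5 = 3
Det delta = entry_delta * cofactor = 3 * -5 = -15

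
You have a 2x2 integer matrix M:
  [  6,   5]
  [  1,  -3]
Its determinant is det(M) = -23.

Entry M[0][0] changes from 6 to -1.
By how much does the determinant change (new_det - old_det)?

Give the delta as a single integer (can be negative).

Answer: 21

Derivation:
Cofactor C_00 = -3
Entry delta = -1 - 6 = -7
Det delta = entry_delta * cofactor = -7 * -3 = 21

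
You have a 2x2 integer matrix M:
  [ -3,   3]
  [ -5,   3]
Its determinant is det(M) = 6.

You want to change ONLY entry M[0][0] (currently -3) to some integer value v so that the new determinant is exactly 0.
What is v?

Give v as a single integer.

det is linear in entry M[0][0]: det = old_det + (v - -3) * C_00
Cofactor C_00 = 3
Want det = 0: 6 + (v - -3) * 3 = 0
  (v - -3) = -6 / 3 = -2
  v = -3 + (-2) = -5

Answer: -5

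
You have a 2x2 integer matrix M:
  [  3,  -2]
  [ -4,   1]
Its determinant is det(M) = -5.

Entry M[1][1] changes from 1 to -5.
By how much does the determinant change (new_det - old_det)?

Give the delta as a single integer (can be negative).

Cofactor C_11 = 3
Entry delta = -5 - 1 = -6
Det delta = entry_delta * cofactor = -6 * 3 = -18

Answer: -18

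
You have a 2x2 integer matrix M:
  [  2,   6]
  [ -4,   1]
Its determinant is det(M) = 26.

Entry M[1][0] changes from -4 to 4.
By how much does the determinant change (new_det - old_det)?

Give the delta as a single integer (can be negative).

Cofactor C_10 = -6
Entry delta = 4 - -4 = 8
Det delta = entry_delta * cofactor = 8 * -6 = -48

Answer: -48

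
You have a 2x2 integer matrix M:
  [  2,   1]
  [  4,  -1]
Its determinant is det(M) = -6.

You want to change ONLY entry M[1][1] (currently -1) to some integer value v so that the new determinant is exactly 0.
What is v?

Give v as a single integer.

det is linear in entry M[1][1]: det = old_det + (v - -1) * C_11
Cofactor C_11 = 2
Want det = 0: -6 + (v - -1) * 2 = 0
  (v - -1) = 6 / 2 = 3
  v = -1 + (3) = 2

Answer: 2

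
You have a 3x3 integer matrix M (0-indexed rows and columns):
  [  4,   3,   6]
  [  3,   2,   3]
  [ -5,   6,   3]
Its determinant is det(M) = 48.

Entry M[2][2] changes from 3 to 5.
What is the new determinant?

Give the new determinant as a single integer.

Answer: 46

Derivation:
det is linear in row 2: changing M[2][2] by delta changes det by delta * cofactor(2,2).
Cofactor C_22 = (-1)^(2+2) * minor(2,2) = -1
Entry delta = 5 - 3 = 2
Det delta = 2 * -1 = -2
New det = 48 + -2 = 46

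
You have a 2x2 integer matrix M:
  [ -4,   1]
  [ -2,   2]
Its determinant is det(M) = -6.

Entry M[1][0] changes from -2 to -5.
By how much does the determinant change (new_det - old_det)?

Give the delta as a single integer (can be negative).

Answer: 3

Derivation:
Cofactor C_10 = -1
Entry delta = -5 - -2 = -3
Det delta = entry_delta * cofactor = -3 * -1 = 3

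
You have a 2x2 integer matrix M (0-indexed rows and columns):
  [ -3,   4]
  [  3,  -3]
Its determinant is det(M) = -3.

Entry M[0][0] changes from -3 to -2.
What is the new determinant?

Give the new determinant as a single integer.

Answer: -6

Derivation:
det is linear in row 0: changing M[0][0] by delta changes det by delta * cofactor(0,0).
Cofactor C_00 = (-1)^(0+0) * minor(0,0) = -3
Entry delta = -2 - -3 = 1
Det delta = 1 * -3 = -3
New det = -3 + -3 = -6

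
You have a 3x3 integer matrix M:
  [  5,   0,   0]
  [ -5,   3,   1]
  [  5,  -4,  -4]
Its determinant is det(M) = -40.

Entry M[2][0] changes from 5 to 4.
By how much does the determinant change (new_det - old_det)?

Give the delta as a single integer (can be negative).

Cofactor C_20 = 0
Entry delta = 4 - 5 = -1
Det delta = entry_delta * cofactor = -1 * 0 = 0

Answer: 0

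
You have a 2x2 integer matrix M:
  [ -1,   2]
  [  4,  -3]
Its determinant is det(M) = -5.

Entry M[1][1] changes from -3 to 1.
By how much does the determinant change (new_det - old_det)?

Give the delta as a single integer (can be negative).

Cofactor C_11 = -1
Entry delta = 1 - -3 = 4
Det delta = entry_delta * cofactor = 4 * -1 = -4

Answer: -4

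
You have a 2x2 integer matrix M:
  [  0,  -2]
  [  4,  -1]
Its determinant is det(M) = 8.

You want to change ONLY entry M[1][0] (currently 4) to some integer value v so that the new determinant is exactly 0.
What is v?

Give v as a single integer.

det is linear in entry M[1][0]: det = old_det + (v - 4) * C_10
Cofactor C_10 = 2
Want det = 0: 8 + (v - 4) * 2 = 0
  (v - 4) = -8 / 2 = -4
  v = 4 + (-4) = 0

Answer: 0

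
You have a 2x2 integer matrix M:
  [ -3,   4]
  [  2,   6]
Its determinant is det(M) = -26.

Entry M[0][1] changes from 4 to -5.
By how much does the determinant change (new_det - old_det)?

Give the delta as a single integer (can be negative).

Answer: 18

Derivation:
Cofactor C_01 = -2
Entry delta = -5 - 4 = -9
Det delta = entry_delta * cofactor = -9 * -2 = 18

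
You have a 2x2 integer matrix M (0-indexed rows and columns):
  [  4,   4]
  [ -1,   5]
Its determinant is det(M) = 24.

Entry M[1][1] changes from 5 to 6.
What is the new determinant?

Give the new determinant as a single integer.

Answer: 28

Derivation:
det is linear in row 1: changing M[1][1] by delta changes det by delta * cofactor(1,1).
Cofactor C_11 = (-1)^(1+1) * minor(1,1) = 4
Entry delta = 6 - 5 = 1
Det delta = 1 * 4 = 4
New det = 24 + 4 = 28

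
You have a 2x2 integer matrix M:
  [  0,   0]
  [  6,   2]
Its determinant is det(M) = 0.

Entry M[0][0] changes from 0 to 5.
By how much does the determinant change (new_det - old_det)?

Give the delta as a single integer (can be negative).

Cofactor C_00 = 2
Entry delta = 5 - 0 = 5
Det delta = entry_delta * cofactor = 5 * 2 = 10

Answer: 10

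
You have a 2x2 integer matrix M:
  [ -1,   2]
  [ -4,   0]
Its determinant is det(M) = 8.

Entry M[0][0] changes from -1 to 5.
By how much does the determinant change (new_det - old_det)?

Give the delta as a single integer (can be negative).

Cofactor C_00 = 0
Entry delta = 5 - -1 = 6
Det delta = entry_delta * cofactor = 6 * 0 = 0

Answer: 0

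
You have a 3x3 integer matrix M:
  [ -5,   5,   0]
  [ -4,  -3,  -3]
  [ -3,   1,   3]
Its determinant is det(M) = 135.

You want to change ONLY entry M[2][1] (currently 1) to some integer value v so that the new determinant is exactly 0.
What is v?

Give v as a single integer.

det is linear in entry M[2][1]: det = old_det + (v - 1) * C_21
Cofactor C_21 = -15
Want det = 0: 135 + (v - 1) * -15 = 0
  (v - 1) = -135 / -15 = 9
  v = 1 + (9) = 10

Answer: 10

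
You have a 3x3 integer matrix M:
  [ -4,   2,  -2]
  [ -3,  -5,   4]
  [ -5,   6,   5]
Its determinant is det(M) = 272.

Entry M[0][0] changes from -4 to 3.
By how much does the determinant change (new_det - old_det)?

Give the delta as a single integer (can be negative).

Cofactor C_00 = -49
Entry delta = 3 - -4 = 7
Det delta = entry_delta * cofactor = 7 * -49 = -343

Answer: -343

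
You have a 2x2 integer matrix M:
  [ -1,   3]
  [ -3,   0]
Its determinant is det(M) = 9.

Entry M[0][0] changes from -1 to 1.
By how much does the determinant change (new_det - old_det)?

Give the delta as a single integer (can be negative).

Cofactor C_00 = 0
Entry delta = 1 - -1 = 2
Det delta = entry_delta * cofactor = 2 * 0 = 0

Answer: 0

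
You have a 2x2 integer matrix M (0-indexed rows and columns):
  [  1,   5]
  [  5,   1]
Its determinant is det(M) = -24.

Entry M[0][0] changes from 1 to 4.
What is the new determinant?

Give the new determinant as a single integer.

Answer: -21

Derivation:
det is linear in row 0: changing M[0][0] by delta changes det by delta * cofactor(0,0).
Cofactor C_00 = (-1)^(0+0) * minor(0,0) = 1
Entry delta = 4 - 1 = 3
Det delta = 3 * 1 = 3
New det = -24 + 3 = -21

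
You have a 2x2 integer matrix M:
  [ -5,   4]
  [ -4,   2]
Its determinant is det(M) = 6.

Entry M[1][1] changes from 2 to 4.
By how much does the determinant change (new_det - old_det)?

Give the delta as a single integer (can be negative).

Answer: -10

Derivation:
Cofactor C_11 = -5
Entry delta = 4 - 2 = 2
Det delta = entry_delta * cofactor = 2 * -5 = -10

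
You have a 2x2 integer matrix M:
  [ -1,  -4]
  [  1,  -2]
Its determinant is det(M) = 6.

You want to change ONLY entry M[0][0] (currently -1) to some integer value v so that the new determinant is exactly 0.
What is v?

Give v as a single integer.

det is linear in entry M[0][0]: det = old_det + (v - -1) * C_00
Cofactor C_00 = -2
Want det = 0: 6 + (v - -1) * -2 = 0
  (v - -1) = -6 / -2 = 3
  v = -1 + (3) = 2

Answer: 2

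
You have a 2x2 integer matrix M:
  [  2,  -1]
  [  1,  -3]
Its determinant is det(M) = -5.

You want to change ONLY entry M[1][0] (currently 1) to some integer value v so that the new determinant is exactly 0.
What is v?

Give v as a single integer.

det is linear in entry M[1][0]: det = old_det + (v - 1) * C_10
Cofactor C_10 = 1
Want det = 0: -5 + (v - 1) * 1 = 0
  (v - 1) = 5 / 1 = 5
  v = 1 + (5) = 6

Answer: 6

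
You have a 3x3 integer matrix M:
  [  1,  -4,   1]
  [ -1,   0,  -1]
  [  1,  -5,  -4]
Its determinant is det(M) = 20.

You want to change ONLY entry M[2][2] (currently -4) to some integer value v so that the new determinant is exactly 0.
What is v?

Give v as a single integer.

Answer: 1

Derivation:
det is linear in entry M[2][2]: det = old_det + (v - -4) * C_22
Cofactor C_22 = -4
Want det = 0: 20 + (v - -4) * -4 = 0
  (v - -4) = -20 / -4 = 5
  v = -4 + (5) = 1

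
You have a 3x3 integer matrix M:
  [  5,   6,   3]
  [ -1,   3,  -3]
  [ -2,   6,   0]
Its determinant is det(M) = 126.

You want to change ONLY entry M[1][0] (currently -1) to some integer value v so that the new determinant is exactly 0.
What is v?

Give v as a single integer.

det is linear in entry M[1][0]: det = old_det + (v - -1) * C_10
Cofactor C_10 = 18
Want det = 0: 126 + (v - -1) * 18 = 0
  (v - -1) = -126 / 18 = -7
  v = -1 + (-7) = -8

Answer: -8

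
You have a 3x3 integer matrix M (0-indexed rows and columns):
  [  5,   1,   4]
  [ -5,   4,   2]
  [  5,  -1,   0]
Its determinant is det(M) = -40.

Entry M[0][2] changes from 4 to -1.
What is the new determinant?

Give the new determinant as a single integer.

det is linear in row 0: changing M[0][2] by delta changes det by delta * cofactor(0,2).
Cofactor C_02 = (-1)^(0+2) * minor(0,2) = -15
Entry delta = -1 - 4 = -5
Det delta = -5 * -15 = 75
New det = -40 + 75 = 35

Answer: 35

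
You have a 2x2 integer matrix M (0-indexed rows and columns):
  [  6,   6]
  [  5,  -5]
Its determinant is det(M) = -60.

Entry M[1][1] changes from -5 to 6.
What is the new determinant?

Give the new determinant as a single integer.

det is linear in row 1: changing M[1][1] by delta changes det by delta * cofactor(1,1).
Cofactor C_11 = (-1)^(1+1) * minor(1,1) = 6
Entry delta = 6 - -5 = 11
Det delta = 11 * 6 = 66
New det = -60 + 66 = 6

Answer: 6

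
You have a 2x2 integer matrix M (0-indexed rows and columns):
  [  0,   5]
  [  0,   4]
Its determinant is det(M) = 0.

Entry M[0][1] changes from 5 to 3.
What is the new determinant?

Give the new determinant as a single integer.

Answer: 0

Derivation:
det is linear in row 0: changing M[0][1] by delta changes det by delta * cofactor(0,1).
Cofactor C_01 = (-1)^(0+1) * minor(0,1) = 0
Entry delta = 3 - 5 = -2
Det delta = -2 * 0 = 0
New det = 0 + 0 = 0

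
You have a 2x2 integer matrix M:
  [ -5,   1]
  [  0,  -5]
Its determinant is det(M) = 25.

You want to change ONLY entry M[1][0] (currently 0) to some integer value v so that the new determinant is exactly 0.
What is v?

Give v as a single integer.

Answer: 25

Derivation:
det is linear in entry M[1][0]: det = old_det + (v - 0) * C_10
Cofactor C_10 = -1
Want det = 0: 25 + (v - 0) * -1 = 0
  (v - 0) = -25 / -1 = 25
  v = 0 + (25) = 25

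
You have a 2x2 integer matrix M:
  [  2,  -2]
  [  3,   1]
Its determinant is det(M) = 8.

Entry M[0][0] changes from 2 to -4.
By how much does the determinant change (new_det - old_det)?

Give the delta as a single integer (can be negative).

Cofactor C_00 = 1
Entry delta = -4 - 2 = -6
Det delta = entry_delta * cofactor = -6 * 1 = -6

Answer: -6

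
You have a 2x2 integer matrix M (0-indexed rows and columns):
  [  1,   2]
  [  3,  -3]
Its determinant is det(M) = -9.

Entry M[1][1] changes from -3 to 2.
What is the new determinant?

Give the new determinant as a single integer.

det is linear in row 1: changing M[1][1] by delta changes det by delta * cofactor(1,1).
Cofactor C_11 = (-1)^(1+1) * minor(1,1) = 1
Entry delta = 2 - -3 = 5
Det delta = 5 * 1 = 5
New det = -9 + 5 = -4

Answer: -4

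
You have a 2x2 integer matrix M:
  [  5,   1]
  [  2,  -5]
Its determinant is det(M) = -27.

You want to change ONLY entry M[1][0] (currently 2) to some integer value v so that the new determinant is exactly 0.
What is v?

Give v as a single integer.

Answer: -25

Derivation:
det is linear in entry M[1][0]: det = old_det + (v - 2) * C_10
Cofactor C_10 = -1
Want det = 0: -27 + (v - 2) * -1 = 0
  (v - 2) = 27 / -1 = -27
  v = 2 + (-27) = -25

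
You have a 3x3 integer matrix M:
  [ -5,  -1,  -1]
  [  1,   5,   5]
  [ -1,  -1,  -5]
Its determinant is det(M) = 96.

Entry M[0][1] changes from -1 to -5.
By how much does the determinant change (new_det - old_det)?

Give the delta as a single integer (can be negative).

Answer: 0

Derivation:
Cofactor C_01 = 0
Entry delta = -5 - -1 = -4
Det delta = entry_delta * cofactor = -4 * 0 = 0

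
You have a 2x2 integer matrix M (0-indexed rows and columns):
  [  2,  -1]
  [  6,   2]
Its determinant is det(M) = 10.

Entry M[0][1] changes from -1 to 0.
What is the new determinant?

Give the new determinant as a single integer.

Answer: 4

Derivation:
det is linear in row 0: changing M[0][1] by delta changes det by delta * cofactor(0,1).
Cofactor C_01 = (-1)^(0+1) * minor(0,1) = -6
Entry delta = 0 - -1 = 1
Det delta = 1 * -6 = -6
New det = 10 + -6 = 4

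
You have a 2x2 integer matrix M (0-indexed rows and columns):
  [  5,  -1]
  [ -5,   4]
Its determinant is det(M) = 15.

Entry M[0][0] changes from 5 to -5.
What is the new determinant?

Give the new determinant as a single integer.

Answer: -25

Derivation:
det is linear in row 0: changing M[0][0] by delta changes det by delta * cofactor(0,0).
Cofactor C_00 = (-1)^(0+0) * minor(0,0) = 4
Entry delta = -5 - 5 = -10
Det delta = -10 * 4 = -40
New det = 15 + -40 = -25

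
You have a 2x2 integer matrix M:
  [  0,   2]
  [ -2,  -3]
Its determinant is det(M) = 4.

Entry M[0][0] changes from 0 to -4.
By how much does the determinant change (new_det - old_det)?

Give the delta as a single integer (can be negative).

Answer: 12

Derivation:
Cofactor C_00 = -3
Entry delta = -4 - 0 = -4
Det delta = entry_delta * cofactor = -4 * -3 = 12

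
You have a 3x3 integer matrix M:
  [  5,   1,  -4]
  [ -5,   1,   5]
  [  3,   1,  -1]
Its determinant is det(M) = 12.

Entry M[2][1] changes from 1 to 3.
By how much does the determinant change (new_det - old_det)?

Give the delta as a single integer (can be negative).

Answer: -10

Derivation:
Cofactor C_21 = -5
Entry delta = 3 - 1 = 2
Det delta = entry_delta * cofactor = 2 * -5 = -10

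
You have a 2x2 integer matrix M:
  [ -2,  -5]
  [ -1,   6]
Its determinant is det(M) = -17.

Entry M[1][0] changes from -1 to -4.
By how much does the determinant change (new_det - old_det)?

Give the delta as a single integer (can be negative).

Answer: -15

Derivation:
Cofactor C_10 = 5
Entry delta = -4 - -1 = -3
Det delta = entry_delta * cofactor = -3 * 5 = -15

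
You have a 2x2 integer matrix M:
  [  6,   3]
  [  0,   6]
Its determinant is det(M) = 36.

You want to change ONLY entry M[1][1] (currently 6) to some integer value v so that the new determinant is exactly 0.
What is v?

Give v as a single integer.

det is linear in entry M[1][1]: det = old_det + (v - 6) * C_11
Cofactor C_11 = 6
Want det = 0: 36 + (v - 6) * 6 = 0
  (v - 6) = -36 / 6 = -6
  v = 6 + (-6) = 0

Answer: 0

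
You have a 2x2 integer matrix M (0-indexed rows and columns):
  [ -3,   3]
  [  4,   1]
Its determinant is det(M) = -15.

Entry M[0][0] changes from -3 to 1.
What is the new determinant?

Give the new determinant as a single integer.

det is linear in row 0: changing M[0][0] by delta changes det by delta * cofactor(0,0).
Cofactor C_00 = (-1)^(0+0) * minor(0,0) = 1
Entry delta = 1 - -3 = 4
Det delta = 4 * 1 = 4
New det = -15 + 4 = -11

Answer: -11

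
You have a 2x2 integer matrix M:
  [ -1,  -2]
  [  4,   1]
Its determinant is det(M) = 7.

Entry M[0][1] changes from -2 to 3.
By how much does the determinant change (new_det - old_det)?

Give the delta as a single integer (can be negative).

Answer: -20

Derivation:
Cofactor C_01 = -4
Entry delta = 3 - -2 = 5
Det delta = entry_delta * cofactor = 5 * -4 = -20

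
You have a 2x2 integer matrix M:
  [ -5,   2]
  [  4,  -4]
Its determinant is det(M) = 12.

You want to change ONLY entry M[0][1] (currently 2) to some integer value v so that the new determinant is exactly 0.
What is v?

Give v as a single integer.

det is linear in entry M[0][1]: det = old_det + (v - 2) * C_01
Cofactor C_01 = -4
Want det = 0: 12 + (v - 2) * -4 = 0
  (v - 2) = -12 / -4 = 3
  v = 2 + (3) = 5

Answer: 5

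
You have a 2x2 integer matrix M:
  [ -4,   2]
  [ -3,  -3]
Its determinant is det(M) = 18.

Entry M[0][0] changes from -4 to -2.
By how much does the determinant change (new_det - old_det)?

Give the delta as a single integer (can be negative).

Answer: -6

Derivation:
Cofactor C_00 = -3
Entry delta = -2 - -4 = 2
Det delta = entry_delta * cofactor = 2 * -3 = -6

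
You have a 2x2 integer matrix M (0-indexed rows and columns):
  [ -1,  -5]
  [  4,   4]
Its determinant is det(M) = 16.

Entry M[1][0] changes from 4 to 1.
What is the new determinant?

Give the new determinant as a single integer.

det is linear in row 1: changing M[1][0] by delta changes det by delta * cofactor(1,0).
Cofactor C_10 = (-1)^(1+0) * minor(1,0) = 5
Entry delta = 1 - 4 = -3
Det delta = -3 * 5 = -15
New det = 16 + -15 = 1

Answer: 1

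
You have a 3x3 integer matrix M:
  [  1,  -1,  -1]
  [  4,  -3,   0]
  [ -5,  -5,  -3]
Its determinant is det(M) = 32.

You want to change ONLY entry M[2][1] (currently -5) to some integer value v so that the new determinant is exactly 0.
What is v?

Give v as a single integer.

Answer: 3

Derivation:
det is linear in entry M[2][1]: det = old_det + (v - -5) * C_21
Cofactor C_21 = -4
Want det = 0: 32 + (v - -5) * -4 = 0
  (v - -5) = -32 / -4 = 8
  v = -5 + (8) = 3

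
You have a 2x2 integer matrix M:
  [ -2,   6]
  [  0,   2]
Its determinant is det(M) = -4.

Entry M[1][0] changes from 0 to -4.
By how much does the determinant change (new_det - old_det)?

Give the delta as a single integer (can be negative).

Cofactor C_10 = -6
Entry delta = -4 - 0 = -4
Det delta = entry_delta * cofactor = -4 * -6 = 24

Answer: 24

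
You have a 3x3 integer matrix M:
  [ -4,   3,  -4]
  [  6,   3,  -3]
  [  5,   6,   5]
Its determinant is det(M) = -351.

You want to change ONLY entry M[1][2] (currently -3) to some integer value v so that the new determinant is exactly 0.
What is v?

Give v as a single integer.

det is linear in entry M[1][2]: det = old_det + (v - -3) * C_12
Cofactor C_12 = 39
Want det = 0: -351 + (v - -3) * 39 = 0
  (v - -3) = 351 / 39 = 9
  v = -3 + (9) = 6

Answer: 6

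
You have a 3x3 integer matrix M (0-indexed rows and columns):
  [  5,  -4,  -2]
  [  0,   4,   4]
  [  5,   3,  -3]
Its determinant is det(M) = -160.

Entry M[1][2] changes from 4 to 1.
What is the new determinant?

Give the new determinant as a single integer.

Answer: -55

Derivation:
det is linear in row 1: changing M[1][2] by delta changes det by delta * cofactor(1,2).
Cofactor C_12 = (-1)^(1+2) * minor(1,2) = -35
Entry delta = 1 - 4 = -3
Det delta = -3 * -35 = 105
New det = -160 + 105 = -55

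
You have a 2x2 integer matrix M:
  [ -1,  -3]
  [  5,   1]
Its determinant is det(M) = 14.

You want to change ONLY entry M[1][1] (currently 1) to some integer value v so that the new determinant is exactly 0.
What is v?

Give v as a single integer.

Answer: 15

Derivation:
det is linear in entry M[1][1]: det = old_det + (v - 1) * C_11
Cofactor C_11 = -1
Want det = 0: 14 + (v - 1) * -1 = 0
  (v - 1) = -14 / -1 = 14
  v = 1 + (14) = 15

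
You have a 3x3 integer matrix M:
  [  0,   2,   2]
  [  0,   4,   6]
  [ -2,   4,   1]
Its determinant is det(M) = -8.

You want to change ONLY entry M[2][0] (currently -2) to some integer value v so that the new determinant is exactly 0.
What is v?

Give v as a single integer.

det is linear in entry M[2][0]: det = old_det + (v - -2) * C_20
Cofactor C_20 = 4
Want det = 0: -8 + (v - -2) * 4 = 0
  (v - -2) = 8 / 4 = 2
  v = -2 + (2) = 0

Answer: 0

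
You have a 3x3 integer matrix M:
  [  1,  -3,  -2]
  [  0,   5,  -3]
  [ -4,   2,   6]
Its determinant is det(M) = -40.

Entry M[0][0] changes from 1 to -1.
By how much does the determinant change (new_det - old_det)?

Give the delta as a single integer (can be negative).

Cofactor C_00 = 36
Entry delta = -1 - 1 = -2
Det delta = entry_delta * cofactor = -2 * 36 = -72

Answer: -72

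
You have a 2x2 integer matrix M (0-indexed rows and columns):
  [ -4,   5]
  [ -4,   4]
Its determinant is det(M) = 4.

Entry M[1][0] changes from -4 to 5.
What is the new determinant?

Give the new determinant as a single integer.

det is linear in row 1: changing M[1][0] by delta changes det by delta * cofactor(1,0).
Cofactor C_10 = (-1)^(1+0) * minor(1,0) = -5
Entry delta = 5 - -4 = 9
Det delta = 9 * -5 = -45
New det = 4 + -45 = -41

Answer: -41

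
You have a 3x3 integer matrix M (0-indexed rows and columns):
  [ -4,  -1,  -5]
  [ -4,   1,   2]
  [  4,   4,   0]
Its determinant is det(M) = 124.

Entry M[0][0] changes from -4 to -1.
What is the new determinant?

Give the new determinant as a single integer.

det is linear in row 0: changing M[0][0] by delta changes det by delta * cofactor(0,0).
Cofactor C_00 = (-1)^(0+0) * minor(0,0) = -8
Entry delta = -1 - -4 = 3
Det delta = 3 * -8 = -24
New det = 124 + -24 = 100

Answer: 100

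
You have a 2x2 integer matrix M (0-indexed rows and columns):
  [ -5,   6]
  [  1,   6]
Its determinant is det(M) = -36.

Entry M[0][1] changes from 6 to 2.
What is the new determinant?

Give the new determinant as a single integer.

Answer: -32

Derivation:
det is linear in row 0: changing M[0][1] by delta changes det by delta * cofactor(0,1).
Cofactor C_01 = (-1)^(0+1) * minor(0,1) = -1
Entry delta = 2 - 6 = -4
Det delta = -4 * -1 = 4
New det = -36 + 4 = -32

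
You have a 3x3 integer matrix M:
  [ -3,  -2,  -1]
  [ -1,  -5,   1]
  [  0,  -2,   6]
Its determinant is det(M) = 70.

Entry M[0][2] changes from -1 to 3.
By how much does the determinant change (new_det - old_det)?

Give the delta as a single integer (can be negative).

Cofactor C_02 = 2
Entry delta = 3 - -1 = 4
Det delta = entry_delta * cofactor = 4 * 2 = 8

Answer: 8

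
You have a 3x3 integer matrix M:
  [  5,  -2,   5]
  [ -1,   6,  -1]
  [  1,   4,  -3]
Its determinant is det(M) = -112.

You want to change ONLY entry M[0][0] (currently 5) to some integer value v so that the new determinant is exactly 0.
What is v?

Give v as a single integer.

det is linear in entry M[0][0]: det = old_det + (v - 5) * C_00
Cofactor C_00 = -14
Want det = 0: -112 + (v - 5) * -14 = 0
  (v - 5) = 112 / -14 = -8
  v = 5 + (-8) = -3

Answer: -3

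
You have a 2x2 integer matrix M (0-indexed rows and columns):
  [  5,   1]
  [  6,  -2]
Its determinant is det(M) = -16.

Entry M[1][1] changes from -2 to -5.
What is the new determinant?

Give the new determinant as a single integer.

det is linear in row 1: changing M[1][1] by delta changes det by delta * cofactor(1,1).
Cofactor C_11 = (-1)^(1+1) * minor(1,1) = 5
Entry delta = -5 - -2 = -3
Det delta = -3 * 5 = -15
New det = -16 + -15 = -31

Answer: -31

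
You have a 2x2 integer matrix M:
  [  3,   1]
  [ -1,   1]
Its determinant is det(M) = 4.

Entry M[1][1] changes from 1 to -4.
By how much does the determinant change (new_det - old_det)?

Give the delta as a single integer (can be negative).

Cofactor C_11 = 3
Entry delta = -4 - 1 = -5
Det delta = entry_delta * cofactor = -5 * 3 = -15

Answer: -15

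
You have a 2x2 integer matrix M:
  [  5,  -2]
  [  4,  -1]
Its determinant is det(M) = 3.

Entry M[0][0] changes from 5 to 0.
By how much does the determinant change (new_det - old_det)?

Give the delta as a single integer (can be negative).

Cofactor C_00 = -1
Entry delta = 0 - 5 = -5
Det delta = entry_delta * cofactor = -5 * -1 = 5

Answer: 5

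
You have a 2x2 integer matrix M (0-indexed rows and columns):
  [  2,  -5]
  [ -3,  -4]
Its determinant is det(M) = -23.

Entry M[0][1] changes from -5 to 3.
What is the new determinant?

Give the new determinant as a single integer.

Answer: 1

Derivation:
det is linear in row 0: changing M[0][1] by delta changes det by delta * cofactor(0,1).
Cofactor C_01 = (-1)^(0+1) * minor(0,1) = 3
Entry delta = 3 - -5 = 8
Det delta = 8 * 3 = 24
New det = -23 + 24 = 1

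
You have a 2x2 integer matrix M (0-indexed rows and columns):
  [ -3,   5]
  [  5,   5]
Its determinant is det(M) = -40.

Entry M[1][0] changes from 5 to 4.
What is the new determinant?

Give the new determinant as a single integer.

Answer: -35

Derivation:
det is linear in row 1: changing M[1][0] by delta changes det by delta * cofactor(1,0).
Cofactor C_10 = (-1)^(1+0) * minor(1,0) = -5
Entry delta = 4 - 5 = -1
Det delta = -1 * -5 = 5
New det = -40 + 5 = -35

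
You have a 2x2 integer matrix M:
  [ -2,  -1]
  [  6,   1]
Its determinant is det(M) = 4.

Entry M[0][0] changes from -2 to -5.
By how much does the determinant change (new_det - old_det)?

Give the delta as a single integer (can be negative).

Answer: -3

Derivation:
Cofactor C_00 = 1
Entry delta = -5 - -2 = -3
Det delta = entry_delta * cofactor = -3 * 1 = -3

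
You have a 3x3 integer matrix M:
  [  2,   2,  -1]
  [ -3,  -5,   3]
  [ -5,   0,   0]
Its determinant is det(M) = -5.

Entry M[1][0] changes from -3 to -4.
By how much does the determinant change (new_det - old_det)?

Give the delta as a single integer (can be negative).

Answer: 0

Derivation:
Cofactor C_10 = 0
Entry delta = -4 - -3 = -1
Det delta = entry_delta * cofactor = -1 * 0 = 0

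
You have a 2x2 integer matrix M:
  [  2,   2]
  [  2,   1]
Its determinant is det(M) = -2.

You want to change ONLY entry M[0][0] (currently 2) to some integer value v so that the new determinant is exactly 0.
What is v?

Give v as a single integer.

det is linear in entry M[0][0]: det = old_det + (v - 2) * C_00
Cofactor C_00 = 1
Want det = 0: -2 + (v - 2) * 1 = 0
  (v - 2) = 2 / 1 = 2
  v = 2 + (2) = 4

Answer: 4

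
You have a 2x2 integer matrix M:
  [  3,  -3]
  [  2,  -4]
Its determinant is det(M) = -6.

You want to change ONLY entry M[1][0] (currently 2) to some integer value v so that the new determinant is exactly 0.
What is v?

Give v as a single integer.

det is linear in entry M[1][0]: det = old_det + (v - 2) * C_10
Cofactor C_10 = 3
Want det = 0: -6 + (v - 2) * 3 = 0
  (v - 2) = 6 / 3 = 2
  v = 2 + (2) = 4

Answer: 4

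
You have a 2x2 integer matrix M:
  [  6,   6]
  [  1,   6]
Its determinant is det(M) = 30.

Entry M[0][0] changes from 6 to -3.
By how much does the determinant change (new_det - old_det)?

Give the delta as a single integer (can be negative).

Answer: -54

Derivation:
Cofactor C_00 = 6
Entry delta = -3 - 6 = -9
Det delta = entry_delta * cofactor = -9 * 6 = -54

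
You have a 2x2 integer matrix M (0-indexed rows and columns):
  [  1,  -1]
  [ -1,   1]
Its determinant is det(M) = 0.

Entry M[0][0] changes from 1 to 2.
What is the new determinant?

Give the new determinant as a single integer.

det is linear in row 0: changing M[0][0] by delta changes det by delta * cofactor(0,0).
Cofactor C_00 = (-1)^(0+0) * minor(0,0) = 1
Entry delta = 2 - 1 = 1
Det delta = 1 * 1 = 1
New det = 0 + 1 = 1

Answer: 1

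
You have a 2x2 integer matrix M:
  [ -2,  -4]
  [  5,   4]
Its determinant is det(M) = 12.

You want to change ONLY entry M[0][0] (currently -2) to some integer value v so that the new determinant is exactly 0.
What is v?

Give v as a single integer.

Answer: -5

Derivation:
det is linear in entry M[0][0]: det = old_det + (v - -2) * C_00
Cofactor C_00 = 4
Want det = 0: 12 + (v - -2) * 4 = 0
  (v - -2) = -12 / 4 = -3
  v = -2 + (-3) = -5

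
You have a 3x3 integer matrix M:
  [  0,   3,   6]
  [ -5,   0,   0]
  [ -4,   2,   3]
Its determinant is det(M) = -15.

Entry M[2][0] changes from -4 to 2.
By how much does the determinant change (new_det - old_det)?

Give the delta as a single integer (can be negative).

Answer: 0

Derivation:
Cofactor C_20 = 0
Entry delta = 2 - -4 = 6
Det delta = entry_delta * cofactor = 6 * 0 = 0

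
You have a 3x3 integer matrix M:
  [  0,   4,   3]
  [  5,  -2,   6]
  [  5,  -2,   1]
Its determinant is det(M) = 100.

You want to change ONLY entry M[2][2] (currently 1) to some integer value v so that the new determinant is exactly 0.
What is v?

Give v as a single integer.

Answer: 6

Derivation:
det is linear in entry M[2][2]: det = old_det + (v - 1) * C_22
Cofactor C_22 = -20
Want det = 0: 100 + (v - 1) * -20 = 0
  (v - 1) = -100 / -20 = 5
  v = 1 + (5) = 6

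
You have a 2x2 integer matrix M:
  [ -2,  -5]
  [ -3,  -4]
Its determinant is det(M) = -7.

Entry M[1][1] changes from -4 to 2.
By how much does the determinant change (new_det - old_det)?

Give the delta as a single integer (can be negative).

Answer: -12

Derivation:
Cofactor C_11 = -2
Entry delta = 2 - -4 = 6
Det delta = entry_delta * cofactor = 6 * -2 = -12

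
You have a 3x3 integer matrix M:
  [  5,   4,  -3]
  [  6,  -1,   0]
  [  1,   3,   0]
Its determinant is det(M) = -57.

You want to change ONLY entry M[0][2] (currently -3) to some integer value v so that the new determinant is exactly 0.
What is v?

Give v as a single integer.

det is linear in entry M[0][2]: det = old_det + (v - -3) * C_02
Cofactor C_02 = 19
Want det = 0: -57 + (v - -3) * 19 = 0
  (v - -3) = 57 / 19 = 3
  v = -3 + (3) = 0

Answer: 0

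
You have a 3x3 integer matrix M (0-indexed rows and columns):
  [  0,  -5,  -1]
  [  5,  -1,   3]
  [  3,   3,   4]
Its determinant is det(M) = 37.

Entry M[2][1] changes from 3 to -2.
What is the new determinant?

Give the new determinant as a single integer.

det is linear in row 2: changing M[2][1] by delta changes det by delta * cofactor(2,1).
Cofactor C_21 = (-1)^(2+1) * minor(2,1) = -5
Entry delta = -2 - 3 = -5
Det delta = -5 * -5 = 25
New det = 37 + 25 = 62

Answer: 62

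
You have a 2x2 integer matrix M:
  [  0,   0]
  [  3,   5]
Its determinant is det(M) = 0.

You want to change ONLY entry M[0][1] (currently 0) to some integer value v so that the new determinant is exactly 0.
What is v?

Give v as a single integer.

det is linear in entry M[0][1]: det = old_det + (v - 0) * C_01
Cofactor C_01 = -3
Want det = 0: 0 + (v - 0) * -3 = 0
  (v - 0) = 0 / -3 = 0
  v = 0 + (0) = 0

Answer: 0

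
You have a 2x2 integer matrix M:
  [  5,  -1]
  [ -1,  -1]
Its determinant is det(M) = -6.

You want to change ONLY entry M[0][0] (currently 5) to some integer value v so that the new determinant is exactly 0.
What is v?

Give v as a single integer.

det is linear in entry M[0][0]: det = old_det + (v - 5) * C_00
Cofactor C_00 = -1
Want det = 0: -6 + (v - 5) * -1 = 0
  (v - 5) = 6 / -1 = -6
  v = 5 + (-6) = -1

Answer: -1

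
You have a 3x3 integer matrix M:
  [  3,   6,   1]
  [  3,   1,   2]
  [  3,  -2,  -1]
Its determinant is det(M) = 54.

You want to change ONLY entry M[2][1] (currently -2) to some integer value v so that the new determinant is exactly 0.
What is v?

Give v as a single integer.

Answer: 16

Derivation:
det is linear in entry M[2][1]: det = old_det + (v - -2) * C_21
Cofactor C_21 = -3
Want det = 0: 54 + (v - -2) * -3 = 0
  (v - -2) = -54 / -3 = 18
  v = -2 + (18) = 16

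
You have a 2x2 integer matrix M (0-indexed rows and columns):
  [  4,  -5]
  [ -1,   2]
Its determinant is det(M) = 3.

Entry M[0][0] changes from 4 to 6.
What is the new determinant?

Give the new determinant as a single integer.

det is linear in row 0: changing M[0][0] by delta changes det by delta * cofactor(0,0).
Cofactor C_00 = (-1)^(0+0) * minor(0,0) = 2
Entry delta = 6 - 4 = 2
Det delta = 2 * 2 = 4
New det = 3 + 4 = 7

Answer: 7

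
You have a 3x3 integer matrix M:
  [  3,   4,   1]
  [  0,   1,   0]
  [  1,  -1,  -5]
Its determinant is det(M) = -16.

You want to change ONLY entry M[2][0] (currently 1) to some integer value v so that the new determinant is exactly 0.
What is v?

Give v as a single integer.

det is linear in entry M[2][0]: det = old_det + (v - 1) * C_20
Cofactor C_20 = -1
Want det = 0: -16 + (v - 1) * -1 = 0
  (v - 1) = 16 / -1 = -16
  v = 1 + (-16) = -15

Answer: -15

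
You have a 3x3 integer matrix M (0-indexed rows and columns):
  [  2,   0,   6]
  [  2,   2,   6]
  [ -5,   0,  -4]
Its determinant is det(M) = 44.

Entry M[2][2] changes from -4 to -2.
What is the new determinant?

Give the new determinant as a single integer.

det is linear in row 2: changing M[2][2] by delta changes det by delta * cofactor(2,2).
Cofactor C_22 = (-1)^(2+2) * minor(2,2) = 4
Entry delta = -2 - -4 = 2
Det delta = 2 * 4 = 8
New det = 44 + 8 = 52

Answer: 52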